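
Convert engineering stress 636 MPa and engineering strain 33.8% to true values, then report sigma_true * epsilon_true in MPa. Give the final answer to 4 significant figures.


sigma_true = sigma_eng * (1 + epsilon_eng)
sigma_true = 636 * (1 + 0.338) = 850.968 MPa
epsilon_true = ln(1 + epsilon_eng)
epsilon_true = ln(1 + 0.338) = 0.291176
sigma_true * epsilon_true = 850.968 * 0.291176 = 247.8 MPa


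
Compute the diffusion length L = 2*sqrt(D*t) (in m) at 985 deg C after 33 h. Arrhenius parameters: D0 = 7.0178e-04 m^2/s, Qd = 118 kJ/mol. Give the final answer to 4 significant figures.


Step 1: D = D0 * exp(-Qd/(R*T))
T = 1258.15 K
D = 7.0178e-04 * exp(-118e3 / (8.314 * 1258.15)) = 8.85147e-09 m^2/s
Step 2: L = 2*sqrt(D*t)
t = 33 h = 118800 s
L = 2*sqrt(8.85147e-09 * 118800) = 0.06486 m


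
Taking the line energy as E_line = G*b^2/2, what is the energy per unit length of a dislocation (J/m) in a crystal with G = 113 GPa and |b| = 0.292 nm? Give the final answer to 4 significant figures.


E = G*b^2/2
b = 0.292 nm = 2.92e-10 m
G = 113 GPa = 1.13e+11 Pa
E = 0.5 * 1.13e+11 * (2.92e-10)^2
E = 4.817e-09 J/m


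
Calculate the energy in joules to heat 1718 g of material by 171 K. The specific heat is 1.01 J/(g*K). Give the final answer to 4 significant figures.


Q = m * cp * dT
Q = 1718 * 1.01 * 171
Q = 296700 J


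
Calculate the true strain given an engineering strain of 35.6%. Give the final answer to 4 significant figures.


epsilon_true = ln(1 + epsilon_eng)
epsilon_true = ln(1 + 0.356)
epsilon_true = 0.3045


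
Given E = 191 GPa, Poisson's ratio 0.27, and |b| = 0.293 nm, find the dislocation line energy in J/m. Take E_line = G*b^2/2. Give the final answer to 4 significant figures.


Step 1: G = E / (2*(1+nu))
G = 191 / (2*(1+0.27)) = 75.1969 GPa = 7.51969e+10 Pa
Step 2: E_line = G*b^2/2
b = 0.293 nm = 2.93e-10 m
E_line = 0.5 * 7.51969e+10 * (2.93e-10)^2 = 3.228e-09 J/m


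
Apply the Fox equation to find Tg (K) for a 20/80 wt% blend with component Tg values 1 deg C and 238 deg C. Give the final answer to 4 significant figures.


1/Tg = w1/Tg1 + w2/Tg2 (in Kelvin)
Tg1 = 274.15 K, Tg2 = 511.15 K
1/Tg = 0.2/274.15 + 0.8/511.15
Tg = 435.8 K


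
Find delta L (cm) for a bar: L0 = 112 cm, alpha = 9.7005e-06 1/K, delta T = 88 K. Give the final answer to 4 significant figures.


dL = L0 * alpha * dT
dL = 112 * 9.7005e-06 * 88
dL = 0.09561 cm


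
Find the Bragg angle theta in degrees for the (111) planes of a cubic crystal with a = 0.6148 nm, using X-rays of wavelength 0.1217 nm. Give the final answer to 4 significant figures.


d = a / sqrt(h^2+k^2+l^2)
d = 0.6148 / sqrt(3) = 0.354955 nm
lambda = 2*d*sin(theta)  =>  sin(theta) = lambda / (2*d)
sin(theta) = 0.1217 / (2 * 0.354955) = 0.17143
theta = 9.871 deg


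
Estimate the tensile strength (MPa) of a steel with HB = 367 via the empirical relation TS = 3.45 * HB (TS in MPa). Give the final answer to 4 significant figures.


TS (MPa) = 3.45 * HB
TS = 3.45 * 367
TS = 1266 MPa


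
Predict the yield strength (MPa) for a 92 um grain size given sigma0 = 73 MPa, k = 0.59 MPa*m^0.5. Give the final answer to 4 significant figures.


sigma_y = sigma0 + k / sqrt(d)
d = 92 um = 9.2e-05 m
sigma_y = 73 + 0.59 / sqrt(9.2e-05)
sigma_y = 134.5 MPa


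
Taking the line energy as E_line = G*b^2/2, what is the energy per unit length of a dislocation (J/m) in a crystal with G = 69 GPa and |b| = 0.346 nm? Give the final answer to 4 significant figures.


E = G*b^2/2
b = 0.346 nm = 3.46e-10 m
G = 69 GPa = 6.9e+10 Pa
E = 0.5 * 6.9e+10 * (3.46e-10)^2
E = 4.13e-09 J/m


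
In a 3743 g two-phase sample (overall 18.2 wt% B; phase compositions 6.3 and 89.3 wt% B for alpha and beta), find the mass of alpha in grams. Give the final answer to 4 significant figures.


f_alpha = (C_beta - C0) / (C_beta - C_alpha)
f_alpha = (89.3 - 18.2) / (89.3 - 6.3) = 0.856627
m_alpha = f_alpha * m_total = 0.856627 * 3743 = 3206 g


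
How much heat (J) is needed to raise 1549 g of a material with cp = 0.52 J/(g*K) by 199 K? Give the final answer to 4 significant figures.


Q = m * cp * dT
Q = 1549 * 0.52 * 199
Q = 160300 J


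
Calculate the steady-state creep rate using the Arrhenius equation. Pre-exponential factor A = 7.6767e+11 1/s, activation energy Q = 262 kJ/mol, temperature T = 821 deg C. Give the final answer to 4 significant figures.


rate = A * exp(-Q / (R*T))
T = 821 + 273.15 = 1094.15 K
rate = 7.6767e+11 * exp(-262e3 / (8.314 * 1094.15))
rate = 0.2382 1/s


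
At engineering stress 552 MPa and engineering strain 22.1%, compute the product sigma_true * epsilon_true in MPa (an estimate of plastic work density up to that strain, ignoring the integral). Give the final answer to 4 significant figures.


sigma_true = sigma_eng * (1 + epsilon_eng)
sigma_true = 552 * (1 + 0.221) = 673.992 MPa
epsilon_true = ln(1 + epsilon_eng)
epsilon_true = ln(1 + 0.221) = 0.19967
sigma_true * epsilon_true = 673.992 * 0.19967 = 134.6 MPa


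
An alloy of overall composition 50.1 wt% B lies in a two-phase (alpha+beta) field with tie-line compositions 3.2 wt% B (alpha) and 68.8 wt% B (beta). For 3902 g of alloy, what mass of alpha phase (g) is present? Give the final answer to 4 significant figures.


f_alpha = (C_beta - C0) / (C_beta - C_alpha)
f_alpha = (68.8 - 50.1) / (68.8 - 3.2) = 0.285061
m_alpha = f_alpha * m_total = 0.285061 * 3902 = 1112 g


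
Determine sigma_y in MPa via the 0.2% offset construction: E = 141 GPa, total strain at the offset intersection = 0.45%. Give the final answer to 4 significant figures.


Offset strain = 0.002
Elastic strain at yield = total_strain - offset = 4.5e-03 - 0.002 = 2.5e-03
sigma_y = E * elastic_strain = 141000 * 2.5e-03
sigma_y = 352.5 MPa


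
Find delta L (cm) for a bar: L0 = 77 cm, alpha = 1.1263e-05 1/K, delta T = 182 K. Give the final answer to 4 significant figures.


dL = L0 * alpha * dT
dL = 77 * 1.1263e-05 * 182
dL = 0.1578 cm


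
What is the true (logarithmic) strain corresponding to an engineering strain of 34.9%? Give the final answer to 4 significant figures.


epsilon_true = ln(1 + epsilon_eng)
epsilon_true = ln(1 + 0.349)
epsilon_true = 0.2994


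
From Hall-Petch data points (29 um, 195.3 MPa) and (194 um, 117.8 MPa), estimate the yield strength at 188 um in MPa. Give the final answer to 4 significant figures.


sigma_y = sigma0 + k / sqrt(d)
1/sqrt(d1) = 1/sqrt(2.9e-05) = 185.695;  1/sqrt(d2) = 71.7958
k = (sigma1 - sigma2) / (1/sqrt(d1) - 1/sqrt(d2)) = (195.3 - 117.8) / (185.695 - 71.7958) = 0.680424 MPa*m^0.5
sigma0 = sigma1 - k/sqrt(d1) = 195.3 - 0.680424*185.695 = 68.9484 MPa
sigma_y(d3) = 68.9484 + 0.680424 / sqrt(1.88e-04) = 118.6 MPa


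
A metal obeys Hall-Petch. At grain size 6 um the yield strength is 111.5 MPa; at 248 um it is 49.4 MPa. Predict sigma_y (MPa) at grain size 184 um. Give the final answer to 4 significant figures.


sigma_y = sigma0 + k / sqrt(d)
1/sqrt(d1) = 1/sqrt(6e-06) = 408.248;  1/sqrt(d2) = 63.5001
k = (sigma1 - sigma2) / (1/sqrt(d1) - 1/sqrt(d2)) = (111.5 - 49.4) / (408.248 - 63.5001) = 0.180131 MPa*m^0.5
sigma0 = sigma1 - k/sqrt(d1) = 111.5 - 0.180131*408.248 = 37.9616 MPa
sigma_y(d3) = 37.9616 + 0.180131 / sqrt(1.84e-04) = 51.24 MPa


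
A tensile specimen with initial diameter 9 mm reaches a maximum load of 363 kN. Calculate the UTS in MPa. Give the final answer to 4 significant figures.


A0 = pi*(d/2)^2 = pi*(9/2)^2 = 63.6173 mm^2
UTS = F_max / A0 = 363*1000 / 63.6173
UTS = 5706 MPa


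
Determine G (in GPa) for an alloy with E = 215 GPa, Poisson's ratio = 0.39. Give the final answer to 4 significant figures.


G = E / (2*(1+nu))
G = 215 / (2*(1+0.39))
G = 77.34 GPa


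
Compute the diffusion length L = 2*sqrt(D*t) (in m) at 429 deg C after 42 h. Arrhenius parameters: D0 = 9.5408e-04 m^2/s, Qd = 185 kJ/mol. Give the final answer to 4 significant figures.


Step 1: D = D0 * exp(-Qd/(R*T))
T = 702.15 K
D = 9.5408e-04 * exp(-185e3 / (8.314 * 702.15)) = 1.64623e-17 m^2/s
Step 2: L = 2*sqrt(D*t)
t = 42 h = 151200 s
L = 2*sqrt(1.64623e-17 * 151200) = 3.155e-06 m


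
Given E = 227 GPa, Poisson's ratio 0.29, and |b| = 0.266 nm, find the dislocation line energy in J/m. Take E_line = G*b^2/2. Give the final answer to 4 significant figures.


Step 1: G = E / (2*(1+nu))
G = 227 / (2*(1+0.29)) = 87.9845 GPa = 8.79845e+10 Pa
Step 2: E_line = G*b^2/2
b = 0.266 nm = 2.66e-10 m
E_line = 0.5 * 8.79845e+10 * (2.66e-10)^2 = 3.113e-09 J/m


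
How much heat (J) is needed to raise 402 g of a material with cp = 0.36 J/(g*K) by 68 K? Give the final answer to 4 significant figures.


Q = m * cp * dT
Q = 402 * 0.36 * 68
Q = 9841 J


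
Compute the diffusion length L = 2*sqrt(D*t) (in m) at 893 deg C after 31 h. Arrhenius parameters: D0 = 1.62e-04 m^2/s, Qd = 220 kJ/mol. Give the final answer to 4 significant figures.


Step 1: D = D0 * exp(-Qd/(R*T))
T = 1166.15 K
D = 1.62e-04 * exp(-220e3 / (8.314 * 1166.15)) = 2.26378e-14 m^2/s
Step 2: L = 2*sqrt(D*t)
t = 31 h = 111600 s
L = 2*sqrt(2.26378e-14 * 111600) = 1.005e-04 m


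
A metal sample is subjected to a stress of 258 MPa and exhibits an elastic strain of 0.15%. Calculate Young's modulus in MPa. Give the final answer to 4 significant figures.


E = sigma / epsilon
epsilon = 0.15% = 1.5e-03
E = 258 / 1.5e-03
E = 172000 MPa


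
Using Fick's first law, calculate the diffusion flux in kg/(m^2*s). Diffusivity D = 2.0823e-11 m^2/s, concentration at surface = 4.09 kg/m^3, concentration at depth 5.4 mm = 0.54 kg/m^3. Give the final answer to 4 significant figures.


J = -D * (dC/dx) = D * (C1 - C2) / dx
J = 2.0823e-11 * (4.09 - 0.54) / 5.4e-03
J = 1.369e-08 kg/(m^2*s)


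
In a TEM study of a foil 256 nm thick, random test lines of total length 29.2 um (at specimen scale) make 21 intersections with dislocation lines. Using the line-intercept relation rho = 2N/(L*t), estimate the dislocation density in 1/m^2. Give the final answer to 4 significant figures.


rho = 2N / (L * t)
L = 29.2 um = 2.92e-05 m, t = 256 nm = 2.56e-07 m
rho = 2 * 21 / (2.92e-05 * 2.56e-07)
rho = 5.619e+12 1/m^2


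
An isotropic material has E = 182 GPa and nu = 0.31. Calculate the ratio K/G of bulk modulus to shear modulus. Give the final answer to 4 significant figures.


G = E / (2*(1+nu))
G = 182 / (2*(1+0.31)) = 69.4656 GPa
K = E / (3*(1-2*nu))
K = 182 / (3*(1-2*0.31)) = 159.649 GPa
K/G = 159.649 / 69.4656 = 2.298


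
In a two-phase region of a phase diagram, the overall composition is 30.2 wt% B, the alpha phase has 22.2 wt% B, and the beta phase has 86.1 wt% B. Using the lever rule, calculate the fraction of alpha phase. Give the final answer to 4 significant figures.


f_alpha = (C_beta - C0) / (C_beta - C_alpha)
f_alpha = (86.1 - 30.2) / (86.1 - 22.2)
f_alpha = 0.8748


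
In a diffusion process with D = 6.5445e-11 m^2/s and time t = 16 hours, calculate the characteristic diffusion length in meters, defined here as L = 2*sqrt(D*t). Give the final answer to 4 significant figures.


t = 16 hr = 57600 s
Diffusion length = 2*sqrt(D*t)
= 2*sqrt(6.5445e-11 * 57600)
= 3.883e-03 m


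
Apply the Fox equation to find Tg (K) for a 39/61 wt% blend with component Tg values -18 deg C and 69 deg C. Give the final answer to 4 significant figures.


1/Tg = w1/Tg1 + w2/Tg2 (in Kelvin)
Tg1 = 255.15 K, Tg2 = 342.15 K
1/Tg = 0.39/255.15 + 0.61/342.15
Tg = 302 K


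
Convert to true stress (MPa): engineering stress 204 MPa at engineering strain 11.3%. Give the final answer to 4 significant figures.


sigma_true = sigma_eng * (1 + epsilon_eng)
sigma_true = 204 * (1 + 0.113)
sigma_true = 227.1 MPa


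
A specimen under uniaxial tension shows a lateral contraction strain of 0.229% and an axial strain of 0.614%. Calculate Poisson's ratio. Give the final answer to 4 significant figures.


nu = -epsilon_lat / epsilon_axial
Lateral strain is contraction (negative), so using magnitudes:
nu = 0.229 / 0.614
nu = 0.373


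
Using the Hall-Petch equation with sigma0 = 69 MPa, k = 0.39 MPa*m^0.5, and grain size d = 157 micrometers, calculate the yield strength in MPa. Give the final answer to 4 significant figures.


sigma_y = sigma0 + k / sqrt(d)
d = 157 um = 1.57e-04 m
sigma_y = 69 + 0.39 / sqrt(1.57e-04)
sigma_y = 100.1 MPa


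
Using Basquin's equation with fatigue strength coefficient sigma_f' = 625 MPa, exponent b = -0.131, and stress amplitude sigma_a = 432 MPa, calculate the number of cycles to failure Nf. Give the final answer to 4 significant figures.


sigma_a = sigma_f' * (2*Nf)^b
2*Nf = (sigma_a / sigma_f')^(1/b)
2*Nf = (432 / 625)^(1/-0.131)
2*Nf = 16.7648
Nf = 8.382 cycles


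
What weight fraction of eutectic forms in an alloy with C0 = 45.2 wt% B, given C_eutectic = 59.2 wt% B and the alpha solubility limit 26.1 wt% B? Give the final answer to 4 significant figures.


f_primary = (C_e - C0) / (C_e - C_alpha_max)
f_primary = (59.2 - 45.2) / (59.2 - 26.1)
f_primary = 0.422961
f_eutectic = 1 - 0.422961 = 0.577


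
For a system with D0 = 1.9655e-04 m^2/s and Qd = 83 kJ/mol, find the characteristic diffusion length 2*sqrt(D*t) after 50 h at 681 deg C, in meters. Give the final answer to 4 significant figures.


Step 1: D = D0 * exp(-Qd/(R*T))
T = 954.15 K
D = 1.9655e-04 * exp(-83e3 / (8.314 * 954.15)) = 5.61695e-09 m^2/s
Step 2: L = 2*sqrt(D*t)
t = 50 h = 180000 s
L = 2*sqrt(5.61695e-09 * 180000) = 0.06359 m


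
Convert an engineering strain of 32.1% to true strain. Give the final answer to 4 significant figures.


epsilon_true = ln(1 + epsilon_eng)
epsilon_true = ln(1 + 0.321)
epsilon_true = 0.2784


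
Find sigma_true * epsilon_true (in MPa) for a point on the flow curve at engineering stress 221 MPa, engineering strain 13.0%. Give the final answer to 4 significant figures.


sigma_true = sigma_eng * (1 + epsilon_eng)
sigma_true = 221 * (1 + 0.13) = 249.73 MPa
epsilon_true = ln(1 + epsilon_eng)
epsilon_true = ln(1 + 0.13) = 0.122218
sigma_true * epsilon_true = 249.73 * 0.122218 = 30.52 MPa


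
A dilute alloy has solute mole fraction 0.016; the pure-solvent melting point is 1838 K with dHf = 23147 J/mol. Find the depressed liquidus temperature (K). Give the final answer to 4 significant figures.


dT = R*Tm^2*x / dHf
dT = 8.314 * 1838^2 * 0.016 / 23147
dT = 19.4145 K
T_new = 1838 - 19.4145 = 1819 K


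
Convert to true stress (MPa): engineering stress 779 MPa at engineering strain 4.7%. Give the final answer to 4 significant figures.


sigma_true = sigma_eng * (1 + epsilon_eng)
sigma_true = 779 * (1 + 0.047)
sigma_true = 815.6 MPa


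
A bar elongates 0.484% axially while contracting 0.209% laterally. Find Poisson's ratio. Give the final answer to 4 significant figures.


nu = -epsilon_lat / epsilon_axial
Lateral strain is contraction (negative), so using magnitudes:
nu = 0.209 / 0.484
nu = 0.4318


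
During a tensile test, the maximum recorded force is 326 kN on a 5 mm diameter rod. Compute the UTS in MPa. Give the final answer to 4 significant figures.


A0 = pi*(d/2)^2 = pi*(5/2)^2 = 19.635 mm^2
UTS = F_max / A0 = 326*1000 / 19.635
UTS = 16600 MPa


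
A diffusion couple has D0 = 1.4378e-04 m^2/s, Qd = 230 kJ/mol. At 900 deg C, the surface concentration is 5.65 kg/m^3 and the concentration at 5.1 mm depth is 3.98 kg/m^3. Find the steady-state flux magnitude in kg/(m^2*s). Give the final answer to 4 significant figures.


Step 1: D = D0 * exp(-Qd/(R*T))
T = 900 + 273.15 = 1173.15 K
D = 1.4378e-04 * exp(-230e3 / (8.314 * 1173.15)) = 8.25186e-15 m^2/s
Step 2: J = D * (C1 - C2) / dx
J = 8.25186e-15 * (5.65 - 3.98) / 5.1e-03
J = 2.702e-12 kg/(m^2*s)


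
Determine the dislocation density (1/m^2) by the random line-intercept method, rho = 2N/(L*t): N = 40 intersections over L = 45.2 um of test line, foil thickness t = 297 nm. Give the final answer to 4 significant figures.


rho = 2N / (L * t)
L = 45.2 um = 4.52e-05 m, t = 297 nm = 2.97e-07 m
rho = 2 * 40 / (4.52e-05 * 2.97e-07)
rho = 5.959e+12 1/m^2


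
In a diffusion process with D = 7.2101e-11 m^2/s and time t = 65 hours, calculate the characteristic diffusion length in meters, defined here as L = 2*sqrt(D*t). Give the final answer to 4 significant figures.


t = 65 hr = 234000 s
Diffusion length = 2*sqrt(D*t)
= 2*sqrt(7.2101e-11 * 234000)
= 8.215e-03 m


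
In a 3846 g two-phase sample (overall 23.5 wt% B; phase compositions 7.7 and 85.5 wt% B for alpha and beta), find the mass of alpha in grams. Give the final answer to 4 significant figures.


f_alpha = (C_beta - C0) / (C_beta - C_alpha)
f_alpha = (85.5 - 23.5) / (85.5 - 7.7) = 0.796915
m_alpha = f_alpha * m_total = 0.796915 * 3846 = 3065 g


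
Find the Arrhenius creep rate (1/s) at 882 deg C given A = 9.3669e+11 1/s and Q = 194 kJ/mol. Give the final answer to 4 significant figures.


rate = A * exp(-Q / (R*T))
T = 882 + 273.15 = 1155.15 K
rate = 9.3669e+11 * exp(-194e3 / (8.314 * 1155.15))
rate = 1581 1/s


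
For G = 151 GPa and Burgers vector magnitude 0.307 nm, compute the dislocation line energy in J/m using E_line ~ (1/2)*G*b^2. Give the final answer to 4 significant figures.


E = G*b^2/2
b = 0.307 nm = 3.07e-10 m
G = 151 GPa = 1.51e+11 Pa
E = 0.5 * 1.51e+11 * (3.07e-10)^2
E = 7.116e-09 J/m


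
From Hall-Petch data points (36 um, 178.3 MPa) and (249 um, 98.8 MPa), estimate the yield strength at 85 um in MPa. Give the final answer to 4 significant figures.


sigma_y = sigma0 + k / sqrt(d)
1/sqrt(d1) = 1/sqrt(3.6e-05) = 166.667;  1/sqrt(d2) = 63.3724
k = (sigma1 - sigma2) / (1/sqrt(d1) - 1/sqrt(d2)) = (178.3 - 98.8) / (166.667 - 63.3724) = 0.769646 MPa*m^0.5
sigma0 = sigma1 - k/sqrt(d1) = 178.3 - 0.769646*166.667 = 50.0257 MPa
sigma_y(d3) = 50.0257 + 0.769646 / sqrt(8.5e-05) = 133.5 MPa


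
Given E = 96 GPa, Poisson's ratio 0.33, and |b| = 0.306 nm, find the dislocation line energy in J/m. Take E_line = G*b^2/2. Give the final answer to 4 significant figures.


Step 1: G = E / (2*(1+nu))
G = 96 / (2*(1+0.33)) = 36.0902 GPa = 3.60902e+10 Pa
Step 2: E_line = G*b^2/2
b = 0.306 nm = 3.06e-10 m
E_line = 0.5 * 3.60902e+10 * (3.06e-10)^2 = 1.69e-09 J/m


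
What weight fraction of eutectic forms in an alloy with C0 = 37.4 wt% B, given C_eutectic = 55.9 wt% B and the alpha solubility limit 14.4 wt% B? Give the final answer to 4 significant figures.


f_primary = (C_e - C0) / (C_e - C_alpha_max)
f_primary = (55.9 - 37.4) / (55.9 - 14.4)
f_primary = 0.445783
f_eutectic = 1 - 0.445783 = 0.5542


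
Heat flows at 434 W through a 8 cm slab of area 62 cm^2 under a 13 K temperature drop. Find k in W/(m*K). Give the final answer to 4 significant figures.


k = Q*L / (A*dT)
L = 0.08 m, A = 6.2e-03 m^2
k = 434 * 0.08 / (6.2e-03 * 13)
k = 430.8 W/(m*K)


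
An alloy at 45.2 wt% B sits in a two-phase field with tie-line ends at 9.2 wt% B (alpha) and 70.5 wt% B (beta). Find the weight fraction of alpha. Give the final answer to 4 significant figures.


f_alpha = (C_beta - C0) / (C_beta - C_alpha)
f_alpha = (70.5 - 45.2) / (70.5 - 9.2)
f_alpha = 0.4127


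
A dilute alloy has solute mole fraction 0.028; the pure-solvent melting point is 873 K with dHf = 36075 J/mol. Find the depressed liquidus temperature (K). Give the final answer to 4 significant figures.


dT = R*Tm^2*x / dHf
dT = 8.314 * 873^2 * 0.028 / 36075
dT = 4.91802 K
T_new = 873 - 4.91802 = 868.1 K


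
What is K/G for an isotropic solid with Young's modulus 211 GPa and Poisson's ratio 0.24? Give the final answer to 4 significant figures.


G = E / (2*(1+nu))
G = 211 / (2*(1+0.24)) = 85.0806 GPa
K = E / (3*(1-2*nu))
K = 211 / (3*(1-2*0.24)) = 135.256 GPa
K/G = 135.256 / 85.0806 = 1.59


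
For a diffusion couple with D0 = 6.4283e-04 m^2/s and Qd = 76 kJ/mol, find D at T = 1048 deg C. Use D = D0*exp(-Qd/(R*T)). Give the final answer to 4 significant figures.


D = D0 * exp(-Qd / (R*T))
T = 1321.15 K
D = 6.4283e-04 * exp(-76e3 / (8.314 * 1321.15))
D = 6.356e-07 m^2/s


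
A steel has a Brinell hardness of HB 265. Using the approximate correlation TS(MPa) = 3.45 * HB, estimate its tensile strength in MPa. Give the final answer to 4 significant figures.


TS (MPa) = 3.45 * HB
TS = 3.45 * 265
TS = 914.3 MPa


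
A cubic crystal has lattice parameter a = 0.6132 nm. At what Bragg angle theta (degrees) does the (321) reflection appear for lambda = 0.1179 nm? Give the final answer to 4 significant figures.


d = a / sqrt(h^2+k^2+l^2)
d = 0.6132 / sqrt(14) = 0.163885 nm
lambda = 2*d*sin(theta)  =>  sin(theta) = lambda / (2*d)
sin(theta) = 0.1179 / (2 * 0.163885) = 0.359704
theta = 21.08 deg


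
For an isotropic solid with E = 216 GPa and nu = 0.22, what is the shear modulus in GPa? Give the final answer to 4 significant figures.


G = E / (2*(1+nu))
G = 216 / (2*(1+0.22))
G = 88.52 GPa


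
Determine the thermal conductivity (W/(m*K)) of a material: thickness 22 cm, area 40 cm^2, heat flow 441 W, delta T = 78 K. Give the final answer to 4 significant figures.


k = Q*L / (A*dT)
L = 0.22 m, A = 4e-03 m^2
k = 441 * 0.22 / (4e-03 * 78)
k = 311 W/(m*K)


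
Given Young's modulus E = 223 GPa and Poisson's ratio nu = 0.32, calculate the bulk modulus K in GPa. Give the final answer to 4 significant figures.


K = E / (3*(1-2*nu))
K = 223 / (3*(1-2*0.32))
K = 206.5 GPa


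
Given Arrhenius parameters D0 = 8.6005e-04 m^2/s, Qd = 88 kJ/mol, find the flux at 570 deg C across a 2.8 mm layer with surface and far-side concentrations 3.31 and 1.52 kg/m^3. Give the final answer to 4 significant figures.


Step 1: D = D0 * exp(-Qd/(R*T))
T = 570 + 273.15 = 843.15 K
D = 8.6005e-04 * exp(-88e3 / (8.314 * 843.15)) = 3.03788e-09 m^2/s
Step 2: J = D * (C1 - C2) / dx
J = 3.03788e-09 * (3.31 - 1.52) / 2.8e-03
J = 1.942e-06 kg/(m^2*s)


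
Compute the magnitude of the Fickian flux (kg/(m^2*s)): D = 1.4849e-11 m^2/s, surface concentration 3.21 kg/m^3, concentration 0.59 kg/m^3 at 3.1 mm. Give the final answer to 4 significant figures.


J = -D * (dC/dx) = D * (C1 - C2) / dx
J = 1.4849e-11 * (3.21 - 0.59) / 3.1e-03
J = 1.255e-08 kg/(m^2*s)


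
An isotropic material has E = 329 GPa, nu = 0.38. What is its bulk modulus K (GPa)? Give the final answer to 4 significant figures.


K = E / (3*(1-2*nu))
K = 329 / (3*(1-2*0.38))
K = 456.9 GPa


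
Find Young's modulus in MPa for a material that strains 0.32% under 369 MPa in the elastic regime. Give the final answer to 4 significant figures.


E = sigma / epsilon
epsilon = 0.32% = 3.2e-03
E = 369 / 3.2e-03
E = 115300 MPa


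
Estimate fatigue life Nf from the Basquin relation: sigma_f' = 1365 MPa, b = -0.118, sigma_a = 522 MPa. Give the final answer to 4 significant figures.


sigma_a = sigma_f' * (2*Nf)^b
2*Nf = (sigma_a / sigma_f')^(1/b)
2*Nf = (522 / 1365)^(1/-0.118)
2*Nf = 3449.97
Nf = 1725 cycles


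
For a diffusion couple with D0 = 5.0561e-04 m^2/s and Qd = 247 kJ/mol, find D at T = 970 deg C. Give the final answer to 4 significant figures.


D = D0 * exp(-Qd / (R*T))
T = 1243.15 K
D = 5.0561e-04 * exp(-247e3 / (8.314 * 1243.15))
D = 2.113e-14 m^2/s


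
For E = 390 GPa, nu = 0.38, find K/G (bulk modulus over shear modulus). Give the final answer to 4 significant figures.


G = E / (2*(1+nu))
G = 390 / (2*(1+0.38)) = 141.304 GPa
K = E / (3*(1-2*nu))
K = 390 / (3*(1-2*0.38)) = 541.667 GPa
K/G = 541.667 / 141.304 = 3.833


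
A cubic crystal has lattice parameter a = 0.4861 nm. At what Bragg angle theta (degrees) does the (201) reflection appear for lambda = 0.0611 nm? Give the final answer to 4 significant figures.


d = a / sqrt(h^2+k^2+l^2)
d = 0.4861 / sqrt(5) = 0.217391 nm
lambda = 2*d*sin(theta)  =>  sin(theta) = lambda / (2*d)
sin(theta) = 0.0611 / (2 * 0.217391) = 0.140531
theta = 8.079 deg


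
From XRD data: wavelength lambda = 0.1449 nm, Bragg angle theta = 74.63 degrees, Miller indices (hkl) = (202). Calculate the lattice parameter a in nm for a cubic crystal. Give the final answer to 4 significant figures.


d = lambda / (2*sin(theta))
d = 0.1449 / (2*sin(74.63 deg))
d = 0.0751373 nm
a = d * sqrt(h^2+k^2+l^2) = 0.0751373 * sqrt(8)
a = 0.2125 nm


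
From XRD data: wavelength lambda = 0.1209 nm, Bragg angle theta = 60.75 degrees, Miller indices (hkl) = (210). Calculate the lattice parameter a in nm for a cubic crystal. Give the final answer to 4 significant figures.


d = lambda / (2*sin(theta))
d = 0.1209 / (2*sin(60.75 deg))
d = 0.069284 nm
a = d * sqrt(h^2+k^2+l^2) = 0.069284 * sqrt(5)
a = 0.1549 nm


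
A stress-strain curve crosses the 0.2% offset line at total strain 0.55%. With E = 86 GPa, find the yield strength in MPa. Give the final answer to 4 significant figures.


Offset strain = 0.002
Elastic strain at yield = total_strain - offset = 5.5e-03 - 0.002 = 3.5e-03
sigma_y = E * elastic_strain = 86000 * 3.5e-03
sigma_y = 301 MPa


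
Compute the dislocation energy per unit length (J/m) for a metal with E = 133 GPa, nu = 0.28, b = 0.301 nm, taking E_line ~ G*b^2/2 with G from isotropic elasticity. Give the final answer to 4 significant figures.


Step 1: G = E / (2*(1+nu))
G = 133 / (2*(1+0.28)) = 51.9531 GPa = 5.19531e+10 Pa
Step 2: E_line = G*b^2/2
b = 0.301 nm = 3.01e-10 m
E_line = 0.5 * 5.19531e+10 * (3.01e-10)^2 = 2.354e-09 J/m


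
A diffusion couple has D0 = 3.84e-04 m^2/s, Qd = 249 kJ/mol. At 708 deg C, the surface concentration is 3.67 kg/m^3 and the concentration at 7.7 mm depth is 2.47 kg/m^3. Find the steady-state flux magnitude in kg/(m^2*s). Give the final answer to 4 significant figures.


Step 1: D = D0 * exp(-Qd/(R*T))
T = 708 + 273.15 = 981.15 K
D = 3.84e-04 * exp(-249e3 / (8.314 * 981.15)) = 2.12591e-17 m^2/s
Step 2: J = D * (C1 - C2) / dx
J = 2.12591e-17 * (3.67 - 2.47) / 7.7e-03
J = 3.313e-15 kg/(m^2*s)


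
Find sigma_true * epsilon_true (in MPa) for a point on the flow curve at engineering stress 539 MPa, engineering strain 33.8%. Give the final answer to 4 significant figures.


sigma_true = sigma_eng * (1 + epsilon_eng)
sigma_true = 539 * (1 + 0.338) = 721.182 MPa
epsilon_true = ln(1 + epsilon_eng)
epsilon_true = ln(1 + 0.338) = 0.291176
sigma_true * epsilon_true = 721.182 * 0.291176 = 210 MPa


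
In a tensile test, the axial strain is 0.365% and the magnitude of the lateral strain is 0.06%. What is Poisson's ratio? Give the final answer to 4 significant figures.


nu = -epsilon_lat / epsilon_axial
Lateral strain is contraction (negative), so using magnitudes:
nu = 0.06 / 0.365
nu = 0.1644


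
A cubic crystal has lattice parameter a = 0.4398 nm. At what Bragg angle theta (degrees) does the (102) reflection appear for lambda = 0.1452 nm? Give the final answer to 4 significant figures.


d = a / sqrt(h^2+k^2+l^2)
d = 0.4398 / sqrt(5) = 0.196685 nm
lambda = 2*d*sin(theta)  =>  sin(theta) = lambda / (2*d)
sin(theta) = 0.1452 / (2 * 0.196685) = 0.369119
theta = 21.66 deg


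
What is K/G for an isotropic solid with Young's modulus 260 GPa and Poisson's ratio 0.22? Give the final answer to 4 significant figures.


G = E / (2*(1+nu))
G = 260 / (2*(1+0.22)) = 106.557 GPa
K = E / (3*(1-2*nu))
K = 260 / (3*(1-2*0.22)) = 154.762 GPa
K/G = 154.762 / 106.557 = 1.452


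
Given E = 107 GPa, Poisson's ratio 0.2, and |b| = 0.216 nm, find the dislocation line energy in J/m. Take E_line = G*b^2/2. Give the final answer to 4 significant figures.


Step 1: G = E / (2*(1+nu))
G = 107 / (2*(1+0.2)) = 44.5833 GPa = 4.45833e+10 Pa
Step 2: E_line = G*b^2/2
b = 0.216 nm = 2.16e-10 m
E_line = 0.5 * 4.45833e+10 * (2.16e-10)^2 = 1.04e-09 J/m


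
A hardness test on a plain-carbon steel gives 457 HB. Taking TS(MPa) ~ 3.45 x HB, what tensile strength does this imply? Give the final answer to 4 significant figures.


TS (MPa) = 3.45 * HB
TS = 3.45 * 457
TS = 1577 MPa


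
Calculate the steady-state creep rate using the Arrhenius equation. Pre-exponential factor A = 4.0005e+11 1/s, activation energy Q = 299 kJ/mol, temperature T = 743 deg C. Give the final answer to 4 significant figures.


rate = A * exp(-Q / (R*T))
T = 743 + 273.15 = 1016.15 K
rate = 4.0005e+11 * exp(-299e3 / (8.314 * 1016.15))
rate = 1.705e-04 1/s


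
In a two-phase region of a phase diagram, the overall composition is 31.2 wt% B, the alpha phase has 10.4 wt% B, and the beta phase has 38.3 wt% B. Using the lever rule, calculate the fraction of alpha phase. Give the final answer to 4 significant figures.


f_alpha = (C_beta - C0) / (C_beta - C_alpha)
f_alpha = (38.3 - 31.2) / (38.3 - 10.4)
f_alpha = 0.2545


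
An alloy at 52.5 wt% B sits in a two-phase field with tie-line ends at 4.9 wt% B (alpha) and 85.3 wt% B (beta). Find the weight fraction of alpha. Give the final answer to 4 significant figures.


f_alpha = (C_beta - C0) / (C_beta - C_alpha)
f_alpha = (85.3 - 52.5) / (85.3 - 4.9)
f_alpha = 0.408


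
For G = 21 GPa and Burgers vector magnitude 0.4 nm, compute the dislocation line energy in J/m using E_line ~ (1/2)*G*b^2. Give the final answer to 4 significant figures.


E = G*b^2/2
b = 0.4 nm = 4e-10 m
G = 21 GPa = 2.1e+10 Pa
E = 0.5 * 2.1e+10 * (4e-10)^2
E = 1.68e-09 J/m


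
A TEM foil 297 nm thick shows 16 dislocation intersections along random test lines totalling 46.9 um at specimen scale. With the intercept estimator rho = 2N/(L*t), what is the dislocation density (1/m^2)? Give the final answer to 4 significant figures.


rho = 2N / (L * t)
L = 46.9 um = 4.69e-05 m, t = 297 nm = 2.97e-07 m
rho = 2 * 16 / (4.69e-05 * 2.97e-07)
rho = 2.297e+12 1/m^2


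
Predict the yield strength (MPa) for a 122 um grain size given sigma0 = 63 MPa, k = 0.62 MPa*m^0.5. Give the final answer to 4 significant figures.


sigma_y = sigma0 + k / sqrt(d)
d = 122 um = 1.22e-04 m
sigma_y = 63 + 0.62 / sqrt(1.22e-04)
sigma_y = 119.1 MPa


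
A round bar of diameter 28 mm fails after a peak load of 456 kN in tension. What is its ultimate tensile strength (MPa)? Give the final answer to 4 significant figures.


A0 = pi*(d/2)^2 = pi*(28/2)^2 = 615.752 mm^2
UTS = F_max / A0 = 456*1000 / 615.752
UTS = 740.6 MPa


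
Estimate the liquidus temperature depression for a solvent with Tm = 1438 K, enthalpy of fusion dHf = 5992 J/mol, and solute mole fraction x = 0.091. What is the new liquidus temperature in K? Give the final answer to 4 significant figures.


dT = R*Tm^2*x / dHf
dT = 8.314 * 1438^2 * 0.091 / 5992
dT = 261.094 K
T_new = 1438 - 261.094 = 1177 K


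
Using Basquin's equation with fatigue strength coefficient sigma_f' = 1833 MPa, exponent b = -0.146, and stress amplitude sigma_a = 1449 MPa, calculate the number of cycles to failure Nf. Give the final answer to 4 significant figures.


sigma_a = sigma_f' * (2*Nf)^b
2*Nf = (sigma_a / sigma_f')^(1/b)
2*Nf = (1449 / 1833)^(1/-0.146)
2*Nf = 5.00351
Nf = 2.502 cycles


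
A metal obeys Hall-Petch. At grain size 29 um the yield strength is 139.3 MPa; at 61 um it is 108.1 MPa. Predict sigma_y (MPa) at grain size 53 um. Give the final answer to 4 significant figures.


sigma_y = sigma0 + k / sqrt(d)
1/sqrt(d1) = 1/sqrt(2.9e-05) = 185.695;  1/sqrt(d2) = 128.037
k = (sigma1 - sigma2) / (1/sqrt(d1) - 1/sqrt(d2)) = (139.3 - 108.1) / (185.695 - 128.037) = 0.541117 MPa*m^0.5
sigma0 = sigma1 - k/sqrt(d1) = 139.3 - 0.541117*185.695 = 38.817 MPa
sigma_y(d3) = 38.817 + 0.541117 / sqrt(5.3e-05) = 113.1 MPa


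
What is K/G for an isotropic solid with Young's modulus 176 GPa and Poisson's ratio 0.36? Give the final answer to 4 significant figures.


G = E / (2*(1+nu))
G = 176 / (2*(1+0.36)) = 64.7059 GPa
K = E / (3*(1-2*nu))
K = 176 / (3*(1-2*0.36)) = 209.524 GPa
K/G = 209.524 / 64.7059 = 3.238


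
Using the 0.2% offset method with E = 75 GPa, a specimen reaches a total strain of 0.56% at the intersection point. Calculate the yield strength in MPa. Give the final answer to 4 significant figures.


Offset strain = 0.002
Elastic strain at yield = total_strain - offset = 5.6e-03 - 0.002 = 3.6e-03
sigma_y = E * elastic_strain = 75000 * 3.6e-03
sigma_y = 270 MPa


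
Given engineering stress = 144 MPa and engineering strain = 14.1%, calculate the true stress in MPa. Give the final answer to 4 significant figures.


sigma_true = sigma_eng * (1 + epsilon_eng)
sigma_true = 144 * (1 + 0.141)
sigma_true = 164.3 MPa


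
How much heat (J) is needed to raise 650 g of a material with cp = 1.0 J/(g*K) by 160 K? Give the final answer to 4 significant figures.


Q = m * cp * dT
Q = 650 * 1.0 * 160
Q = 104000 J


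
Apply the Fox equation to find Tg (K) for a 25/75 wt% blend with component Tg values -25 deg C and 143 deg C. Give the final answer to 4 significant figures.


1/Tg = w1/Tg1 + w2/Tg2 (in Kelvin)
Tg1 = 248.15 K, Tg2 = 416.15 K
1/Tg = 0.25/248.15 + 0.75/416.15
Tg = 355.9 K


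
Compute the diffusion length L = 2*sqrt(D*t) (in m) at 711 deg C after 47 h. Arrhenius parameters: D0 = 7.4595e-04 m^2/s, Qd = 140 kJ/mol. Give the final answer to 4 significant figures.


Step 1: D = D0 * exp(-Qd/(R*T))
T = 984.15 K
D = 7.4595e-04 * exp(-140e3 / (8.314 * 984.15)) = 2.76577e-11 m^2/s
Step 2: L = 2*sqrt(D*t)
t = 47 h = 169200 s
L = 2*sqrt(2.76577e-11 * 169200) = 4.327e-03 m


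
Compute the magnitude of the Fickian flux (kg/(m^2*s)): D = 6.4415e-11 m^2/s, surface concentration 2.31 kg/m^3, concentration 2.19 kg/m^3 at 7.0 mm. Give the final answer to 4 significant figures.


J = -D * (dC/dx) = D * (C1 - C2) / dx
J = 6.4415e-11 * (2.31 - 2.19) / 7e-03
J = 1.104e-09 kg/(m^2*s)


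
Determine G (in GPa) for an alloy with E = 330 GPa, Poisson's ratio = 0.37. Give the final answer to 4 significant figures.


G = E / (2*(1+nu))
G = 330 / (2*(1+0.37))
G = 120.4 GPa


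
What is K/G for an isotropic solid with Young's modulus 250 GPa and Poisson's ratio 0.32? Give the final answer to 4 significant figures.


G = E / (2*(1+nu))
G = 250 / (2*(1+0.32)) = 94.697 GPa
K = E / (3*(1-2*nu))
K = 250 / (3*(1-2*0.32)) = 231.481 GPa
K/G = 231.481 / 94.697 = 2.444


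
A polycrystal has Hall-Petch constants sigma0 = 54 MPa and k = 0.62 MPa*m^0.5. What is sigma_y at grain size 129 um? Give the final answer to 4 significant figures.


sigma_y = sigma0 + k / sqrt(d)
d = 129 um = 1.29e-04 m
sigma_y = 54 + 0.62 / sqrt(1.29e-04)
sigma_y = 108.6 MPa


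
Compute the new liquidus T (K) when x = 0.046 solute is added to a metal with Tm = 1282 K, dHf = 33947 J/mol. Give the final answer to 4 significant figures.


dT = R*Tm^2*x / dHf
dT = 8.314 * 1282^2 * 0.046 / 33947
dT = 18.5158 K
T_new = 1282 - 18.5158 = 1263 K


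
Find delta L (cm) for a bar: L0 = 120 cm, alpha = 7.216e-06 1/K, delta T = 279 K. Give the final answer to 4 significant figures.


dL = L0 * alpha * dT
dL = 120 * 7.216e-06 * 279
dL = 0.2416 cm


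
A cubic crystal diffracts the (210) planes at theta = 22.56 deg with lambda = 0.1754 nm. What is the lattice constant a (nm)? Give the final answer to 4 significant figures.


d = lambda / (2*sin(theta))
d = 0.1754 / (2*sin(22.56 deg))
d = 0.228593 nm
a = d * sqrt(h^2+k^2+l^2) = 0.228593 * sqrt(5)
a = 0.5112 nm


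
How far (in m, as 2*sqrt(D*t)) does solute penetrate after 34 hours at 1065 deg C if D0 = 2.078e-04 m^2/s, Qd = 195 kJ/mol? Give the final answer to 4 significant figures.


Step 1: D = D0 * exp(-Qd/(R*T))
T = 1338.15 K
D = 2.078e-04 * exp(-195e3 / (8.314 * 1338.15)) = 5.07636e-12 m^2/s
Step 2: L = 2*sqrt(D*t)
t = 34 h = 122400 s
L = 2*sqrt(5.07636e-12 * 122400) = 1.577e-03 m


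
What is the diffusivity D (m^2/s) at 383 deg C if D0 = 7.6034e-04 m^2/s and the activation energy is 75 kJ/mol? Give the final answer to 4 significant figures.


D = D0 * exp(-Qd / (R*T))
T = 656.15 K
D = 7.6034e-04 * exp(-75e3 / (8.314 * 656.15))
D = 8.132e-10 m^2/s


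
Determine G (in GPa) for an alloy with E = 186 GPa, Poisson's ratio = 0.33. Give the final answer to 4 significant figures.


G = E / (2*(1+nu))
G = 186 / (2*(1+0.33))
G = 69.92 GPa


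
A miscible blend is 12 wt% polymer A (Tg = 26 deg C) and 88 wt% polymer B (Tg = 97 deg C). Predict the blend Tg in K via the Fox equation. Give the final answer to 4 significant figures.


1/Tg = w1/Tg1 + w2/Tg2 (in Kelvin)
Tg1 = 299.15 K, Tg2 = 370.15 K
1/Tg = 0.12/299.15 + 0.88/370.15
Tg = 359.9 K


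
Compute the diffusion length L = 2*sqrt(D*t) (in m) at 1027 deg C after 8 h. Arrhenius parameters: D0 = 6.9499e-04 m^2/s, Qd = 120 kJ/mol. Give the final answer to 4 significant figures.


Step 1: D = D0 * exp(-Qd/(R*T))
T = 1300.15 K
D = 6.9499e-04 * exp(-120e3 / (8.314 * 1300.15)) = 1.04882e-08 m^2/s
Step 2: L = 2*sqrt(D*t)
t = 8 h = 28800 s
L = 2*sqrt(1.04882e-08 * 28800) = 0.03476 m


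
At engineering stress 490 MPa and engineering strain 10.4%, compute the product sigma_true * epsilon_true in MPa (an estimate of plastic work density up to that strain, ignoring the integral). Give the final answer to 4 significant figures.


sigma_true = sigma_eng * (1 + epsilon_eng)
sigma_true = 490 * (1 + 0.104) = 540.96 MPa
epsilon_true = ln(1 + epsilon_eng)
epsilon_true = ln(1 + 0.104) = 0.0989399
sigma_true * epsilon_true = 540.96 * 0.0989399 = 53.52 MPa


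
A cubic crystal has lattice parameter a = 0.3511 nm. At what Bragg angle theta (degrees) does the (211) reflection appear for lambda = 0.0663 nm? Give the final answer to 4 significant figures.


d = a / sqrt(h^2+k^2+l^2)
d = 0.3511 / sqrt(6) = 0.143336 nm
lambda = 2*d*sin(theta)  =>  sin(theta) = lambda / (2*d)
sin(theta) = 0.0663 / (2 * 0.143336) = 0.231275
theta = 13.37 deg


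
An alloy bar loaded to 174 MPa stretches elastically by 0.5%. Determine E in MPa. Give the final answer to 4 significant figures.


E = sigma / epsilon
epsilon = 0.5% = 5e-03
E = 174 / 5e-03
E = 34800 MPa


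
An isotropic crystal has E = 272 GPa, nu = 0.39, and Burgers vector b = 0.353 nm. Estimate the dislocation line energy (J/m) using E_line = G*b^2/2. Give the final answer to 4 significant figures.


Step 1: G = E / (2*(1+nu))
G = 272 / (2*(1+0.39)) = 97.8417 GPa = 9.78417e+10 Pa
Step 2: E_line = G*b^2/2
b = 0.353 nm = 3.53e-10 m
E_line = 0.5 * 9.78417e+10 * (3.53e-10)^2 = 6.096e-09 J/m


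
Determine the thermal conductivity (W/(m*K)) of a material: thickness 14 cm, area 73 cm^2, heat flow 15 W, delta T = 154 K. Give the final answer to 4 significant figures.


k = Q*L / (A*dT)
L = 0.14 m, A = 7.3e-03 m^2
k = 15 * 0.14 / (7.3e-03 * 154)
k = 1.868 W/(m*K)


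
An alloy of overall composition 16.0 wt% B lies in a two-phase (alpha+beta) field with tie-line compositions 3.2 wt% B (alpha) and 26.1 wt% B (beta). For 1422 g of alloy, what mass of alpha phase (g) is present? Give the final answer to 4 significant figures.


f_alpha = (C_beta - C0) / (C_beta - C_alpha)
f_alpha = (26.1 - 16.0) / (26.1 - 3.2) = 0.441048
m_alpha = f_alpha * m_total = 0.441048 * 1422 = 627.2 g


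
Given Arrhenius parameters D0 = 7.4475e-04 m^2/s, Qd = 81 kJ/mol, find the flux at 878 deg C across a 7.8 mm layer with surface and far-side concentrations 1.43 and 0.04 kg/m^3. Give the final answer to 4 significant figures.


Step 1: D = D0 * exp(-Qd/(R*T))
T = 878 + 273.15 = 1151.15 K
D = 7.4475e-04 * exp(-81e3 / (8.314 * 1151.15)) = 1.57187e-07 m^2/s
Step 2: J = D * (C1 - C2) / dx
J = 1.57187e-07 * (1.43 - 0.04) / 7.8e-03
J = 2.801e-05 kg/(m^2*s)


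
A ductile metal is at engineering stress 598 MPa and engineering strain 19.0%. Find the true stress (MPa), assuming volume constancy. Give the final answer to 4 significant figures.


sigma_true = sigma_eng * (1 + epsilon_eng)
sigma_true = 598 * (1 + 0.19)
sigma_true = 711.6 MPa


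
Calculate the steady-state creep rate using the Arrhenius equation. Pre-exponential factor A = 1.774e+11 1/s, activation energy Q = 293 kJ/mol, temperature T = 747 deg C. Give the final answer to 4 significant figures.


rate = A * exp(-Q / (R*T))
T = 747 + 273.15 = 1020.15 K
rate = 1.774e+11 * exp(-293e3 / (8.314 * 1020.15))
rate = 1.762e-04 1/s


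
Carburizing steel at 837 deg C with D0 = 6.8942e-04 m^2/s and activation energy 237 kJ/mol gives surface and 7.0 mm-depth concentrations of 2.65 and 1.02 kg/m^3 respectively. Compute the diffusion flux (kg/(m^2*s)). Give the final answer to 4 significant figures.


Step 1: D = D0 * exp(-Qd/(R*T))
T = 837 + 273.15 = 1110.15 K
D = 6.8942e-04 * exp(-237e3 / (8.314 * 1110.15)) = 4.86168e-15 m^2/s
Step 2: J = D * (C1 - C2) / dx
J = 4.86168e-15 * (2.65 - 1.02) / 7e-03
J = 1.132e-12 kg/(m^2*s)
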